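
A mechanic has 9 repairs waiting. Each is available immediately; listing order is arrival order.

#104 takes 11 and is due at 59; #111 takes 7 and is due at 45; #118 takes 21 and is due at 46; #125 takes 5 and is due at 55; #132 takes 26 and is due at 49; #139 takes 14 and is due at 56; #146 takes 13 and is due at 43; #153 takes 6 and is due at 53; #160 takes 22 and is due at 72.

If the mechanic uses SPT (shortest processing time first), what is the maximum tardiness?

SPT (increasing processing time): #125 #153 #111 #104 #146 #139 #118 #160 #132.
#125: 0→5, due 55, tardiness 0
#153: 5→11, due 53, tardiness 0
#111: 11→18, due 45, tardiness 0
#104: 18→29, due 59, tardiness 0
#146: 29→42, due 43, tardiness 0
#139: 42→56, due 56, tardiness 0
#118: 56→77, due 46, tardiness 31
#160: 77→99, due 72, tardiness 27
#132: 99→125, due 49, tardiness 76
Maximum = 76.

76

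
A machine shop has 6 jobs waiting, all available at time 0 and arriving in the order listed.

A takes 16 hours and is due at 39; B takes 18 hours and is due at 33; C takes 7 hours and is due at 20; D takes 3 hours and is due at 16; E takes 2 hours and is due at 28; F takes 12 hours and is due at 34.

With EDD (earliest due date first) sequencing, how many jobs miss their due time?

2

EDD (increasing due date): D C E B F A.
D: 0→3, due 16, tardiness 0
C: 3→10, due 20, tardiness 0
E: 10→12, due 28, tardiness 0
B: 12→30, due 33, tardiness 0
F: 30→42, due 34, tardiness 8
A: 42→58, due 39, tardiness 19
Late jobs: 2.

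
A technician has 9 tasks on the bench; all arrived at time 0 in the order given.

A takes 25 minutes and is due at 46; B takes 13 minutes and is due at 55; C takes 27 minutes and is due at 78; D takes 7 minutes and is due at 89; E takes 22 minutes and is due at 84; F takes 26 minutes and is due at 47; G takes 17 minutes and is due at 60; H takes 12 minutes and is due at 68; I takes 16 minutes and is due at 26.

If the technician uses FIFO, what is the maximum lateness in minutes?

FIFO (arrival order): A B C D E F G H I.
A: 0→25, due 46, lateness -21
B: 25→38, due 55, lateness -17
C: 38→65, due 78, lateness -13
D: 65→72, due 89, lateness -17
E: 72→94, due 84, lateness 10
F: 94→120, due 47, lateness 73
G: 120→137, due 60, lateness 77
H: 137→149, due 68, lateness 81
I: 149→165, due 26, lateness 139
Maximum = 139.

139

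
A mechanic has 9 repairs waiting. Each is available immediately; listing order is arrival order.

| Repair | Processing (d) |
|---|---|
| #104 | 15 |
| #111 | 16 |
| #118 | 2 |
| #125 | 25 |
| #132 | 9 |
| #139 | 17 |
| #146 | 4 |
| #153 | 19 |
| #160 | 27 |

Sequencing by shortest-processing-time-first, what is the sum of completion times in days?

485

SPT (increasing processing time): #118 #146 #132 #104 #111 #139 #153 #125 #160.
#118: 0→2
#146: 2→6
#132: 6→15
#104: 15→30
#111: 30→46
#139: 46→63
#153: 63→82
#125: 82→107
#160: 107→134
Sum = 2+6+15+30+46+63+82+107+134 = 485.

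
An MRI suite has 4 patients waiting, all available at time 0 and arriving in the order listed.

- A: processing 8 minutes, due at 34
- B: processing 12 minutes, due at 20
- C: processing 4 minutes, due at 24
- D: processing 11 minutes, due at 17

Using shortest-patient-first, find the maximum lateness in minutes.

15

SPT (increasing processing time): C A D B.
C: 0→4, due 24, lateness -20
A: 4→12, due 34, lateness -22
D: 12→23, due 17, lateness 6
B: 23→35, due 20, lateness 15
Maximum = 15.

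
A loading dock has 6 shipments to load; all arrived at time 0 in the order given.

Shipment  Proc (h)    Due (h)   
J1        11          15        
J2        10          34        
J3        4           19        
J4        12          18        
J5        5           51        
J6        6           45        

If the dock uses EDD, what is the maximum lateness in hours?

8

EDD (increasing due date): J1 J4 J3 J2 J6 J5.
J1: 0→11, due 15, lateness -4
J4: 11→23, due 18, lateness 5
J3: 23→27, due 19, lateness 8
J2: 27→37, due 34, lateness 3
J6: 37→43, due 45, lateness -2
J5: 43→48, due 51, lateness -3
Maximum = 8.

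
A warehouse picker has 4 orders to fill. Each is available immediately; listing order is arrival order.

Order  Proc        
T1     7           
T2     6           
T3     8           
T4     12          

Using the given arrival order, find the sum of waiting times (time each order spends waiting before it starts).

41

FIFO (arrival order): T1 T2 T3 T4.
T1: waits 0, runs 0→7
T2: waits 7, runs 7→13
T3: waits 13, runs 13→21
T4: waits 21, runs 21→33
Sum = 0+7+13+21 = 41.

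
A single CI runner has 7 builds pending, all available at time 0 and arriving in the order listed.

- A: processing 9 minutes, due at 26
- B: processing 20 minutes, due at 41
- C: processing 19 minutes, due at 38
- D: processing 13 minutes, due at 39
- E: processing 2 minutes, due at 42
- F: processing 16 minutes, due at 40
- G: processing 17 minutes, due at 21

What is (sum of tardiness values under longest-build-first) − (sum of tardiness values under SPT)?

107

LPT (decreasing processing time): B C G F D A E.
B: 0→20, due 41, tardiness 0
C: 20→39, due 38, tardiness 1
G: 39→56, due 21, tardiness 35
F: 56→72, due 40, tardiness 32
D: 72→85, due 39, tardiness 46
A: 85→94, due 26, tardiness 68
E: 94→96, due 42, tardiness 54
Sum = 0+1+35+32+46+68+54 = 236.
SPT (increasing processing time): E A D F G C B.
E: 0→2, due 42, tardiness 0
A: 2→11, due 26, tardiness 0
D: 11→24, due 39, tardiness 0
F: 24→40, due 40, tardiness 0
G: 40→57, due 21, tardiness 36
C: 57→76, due 38, tardiness 38
B: 76→96, due 41, tardiness 55
Sum = 0+0+0+0+36+38+55 = 129.
Difference = 236 − 129 = 107.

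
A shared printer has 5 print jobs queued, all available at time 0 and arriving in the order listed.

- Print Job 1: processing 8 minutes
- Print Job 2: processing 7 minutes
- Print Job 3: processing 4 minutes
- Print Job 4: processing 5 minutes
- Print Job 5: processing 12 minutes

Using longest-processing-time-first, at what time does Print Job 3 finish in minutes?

36

LPT (decreasing processing time): Print Job 5 Print Job 1 Print Job 2 Print Job 4 Print Job 3.
Print Job 5: 0→12
Print Job 1: 12→20
Print Job 2: 20→27
Print Job 4: 27→32
Print Job 3: 32→36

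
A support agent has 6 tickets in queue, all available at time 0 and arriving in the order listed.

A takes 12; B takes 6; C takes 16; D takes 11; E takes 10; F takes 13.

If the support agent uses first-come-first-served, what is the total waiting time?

164

FIFO (arrival order): A B C D E F.
A: waits 0, runs 0→12
B: waits 12, runs 12→18
C: waits 18, runs 18→34
D: waits 34, runs 34→45
E: waits 45, runs 45→55
F: waits 55, runs 55→68
Sum = 0+12+18+34+45+55 = 164.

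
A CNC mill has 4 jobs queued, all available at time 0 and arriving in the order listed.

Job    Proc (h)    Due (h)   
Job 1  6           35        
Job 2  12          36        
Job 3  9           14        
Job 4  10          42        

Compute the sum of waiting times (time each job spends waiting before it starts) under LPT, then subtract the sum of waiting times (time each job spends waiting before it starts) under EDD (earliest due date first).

14

LPT (decreasing processing time): Job 2 Job 4 Job 3 Job 1.
Job 2: waits 0, runs 0→12
Job 4: waits 12, runs 12→22
Job 3: waits 22, runs 22→31
Job 1: waits 31, runs 31→37
Sum = 0+12+22+31 = 65.
EDD (increasing due date): Job 3 Job 1 Job 2 Job 4.
Job 3: waits 0, runs 0→9
Job 1: waits 9, runs 9→15
Job 2: waits 15, runs 15→27
Job 4: waits 27, runs 27→37
Sum = 0+9+15+27 = 51.
Difference = 65 − 51 = 14.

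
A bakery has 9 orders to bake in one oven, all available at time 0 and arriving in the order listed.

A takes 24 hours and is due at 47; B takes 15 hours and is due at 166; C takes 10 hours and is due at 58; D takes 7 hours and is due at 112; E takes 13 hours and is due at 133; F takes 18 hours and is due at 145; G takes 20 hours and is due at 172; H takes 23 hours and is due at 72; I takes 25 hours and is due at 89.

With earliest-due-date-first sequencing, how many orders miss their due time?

0

EDD (increasing due date): A C H I D E F B G.
A: 0→24, due 47, tardiness 0
C: 24→34, due 58, tardiness 0
H: 34→57, due 72, tardiness 0
I: 57→82, due 89, tardiness 0
D: 82→89, due 112, tardiness 0
E: 89→102, due 133, tardiness 0
F: 102→120, due 145, tardiness 0
B: 120→135, due 166, tardiness 0
G: 135→155, due 172, tardiness 0
Late orders: 0.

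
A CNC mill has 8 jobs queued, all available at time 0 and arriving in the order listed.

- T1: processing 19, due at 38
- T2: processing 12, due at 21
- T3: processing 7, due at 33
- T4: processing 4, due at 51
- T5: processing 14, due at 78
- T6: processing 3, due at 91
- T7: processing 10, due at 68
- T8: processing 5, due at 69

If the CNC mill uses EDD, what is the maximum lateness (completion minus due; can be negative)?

0

EDD (increasing due date): T2 T3 T1 T4 T7 T8 T5 T6.
T2: 0→12, due 21, lateness -9
T3: 12→19, due 33, lateness -14
T1: 19→38, due 38, lateness 0
T4: 38→42, due 51, lateness -9
T7: 42→52, due 68, lateness -16
T8: 52→57, due 69, lateness -12
T5: 57→71, due 78, lateness -7
T6: 71→74, due 91, lateness -17
Maximum = 0.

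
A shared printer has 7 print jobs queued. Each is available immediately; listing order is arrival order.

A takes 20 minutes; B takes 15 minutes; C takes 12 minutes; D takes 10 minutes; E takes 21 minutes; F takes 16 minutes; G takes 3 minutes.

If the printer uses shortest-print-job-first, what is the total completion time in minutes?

SPT (increasing processing time): G D C B F A E.
G: 0→3
D: 3→13
C: 13→25
B: 25→40
F: 40→56
A: 56→76
E: 76→97
Sum = 3+13+25+40+56+76+97 = 310.

310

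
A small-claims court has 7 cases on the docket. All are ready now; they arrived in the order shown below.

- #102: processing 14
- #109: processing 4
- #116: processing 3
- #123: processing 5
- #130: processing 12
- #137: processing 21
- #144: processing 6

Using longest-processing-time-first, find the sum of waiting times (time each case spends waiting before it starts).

LPT (decreasing processing time): #137 #102 #130 #144 #123 #109 #116.
#137: waits 0, runs 0→21
#102: waits 21, runs 21→35
#130: waits 35, runs 35→47
#144: waits 47, runs 47→53
#123: waits 53, runs 53→58
#109: waits 58, runs 58→62
#116: waits 62, runs 62→65
Sum = 0+21+35+47+53+58+62 = 276.

276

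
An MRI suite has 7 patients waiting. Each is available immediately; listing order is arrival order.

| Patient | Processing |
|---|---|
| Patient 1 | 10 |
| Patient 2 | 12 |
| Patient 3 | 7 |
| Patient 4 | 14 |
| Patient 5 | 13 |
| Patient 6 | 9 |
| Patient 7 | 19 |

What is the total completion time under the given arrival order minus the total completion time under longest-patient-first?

FIFO (arrival order): Patient 1 Patient 2 Patient 3 Patient 4 Patient 5 Patient 6 Patient 7.
Patient 1: 0→10
Patient 2: 10→22
Patient 3: 22→29
Patient 4: 29→43
Patient 5: 43→56
Patient 6: 56→65
Patient 7: 65→84
Sum = 10+22+29+43+56+65+84 = 309.
LPT (decreasing processing time): Patient 7 Patient 4 Patient 5 Patient 2 Patient 1 Patient 6 Patient 3.
Patient 7: 0→19
Patient 4: 19→33
Patient 5: 33→46
Patient 2: 46→58
Patient 1: 58→68
Patient 6: 68→77
Patient 3: 77→84
Sum = 19+33+46+58+68+77+84 = 385.
Difference = 309 − 385 = -76.

-76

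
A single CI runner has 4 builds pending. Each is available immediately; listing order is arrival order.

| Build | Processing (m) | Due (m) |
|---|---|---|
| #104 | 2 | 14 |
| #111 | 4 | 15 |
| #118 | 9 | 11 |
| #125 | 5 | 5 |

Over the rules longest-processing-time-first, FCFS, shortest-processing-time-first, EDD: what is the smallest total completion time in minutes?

LPT (decreasing processing time): #118 #125 #111 #104.
#118: 0→9
#125: 9→14
#111: 14→18
#104: 18→20
Sum = 9+14+18+20 = 61.
FIFO (arrival order): #104 #111 #118 #125.
#104: 0→2
#111: 2→6
#118: 6→15
#125: 15→20
Sum = 2+6+15+20 = 43.
SPT (increasing processing time): #104 #111 #125 #118.
#104: 0→2
#111: 2→6
#125: 6→11
#118: 11→20
Sum = 2+6+11+20 = 39.
EDD (increasing due date): #125 #118 #104 #111.
#125: 0→5
#118: 5→14
#104: 14→16
#111: 16→20
Sum = 5+14+16+20 = 55.
LPT 61, FIFO 43, SPT 39, EDD 55 → minimum 39.

39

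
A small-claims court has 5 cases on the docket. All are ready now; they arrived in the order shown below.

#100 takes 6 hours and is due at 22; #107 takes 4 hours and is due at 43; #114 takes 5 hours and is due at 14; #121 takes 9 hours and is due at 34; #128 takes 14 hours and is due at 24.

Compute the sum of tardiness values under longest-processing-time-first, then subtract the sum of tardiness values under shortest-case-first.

LPT (decreasing processing time): #128 #121 #100 #114 #107.
#128: 0→14, due 24, tardiness 0
#121: 14→23, due 34, tardiness 0
#100: 23→29, due 22, tardiness 7
#114: 29→34, due 14, tardiness 20
#107: 34→38, due 43, tardiness 0
Sum = 0+0+7+20+0 = 27.
SPT (increasing processing time): #107 #114 #100 #121 #128.
#107: 0→4, due 43, tardiness 0
#114: 4→9, due 14, tardiness 0
#100: 9→15, due 22, tardiness 0
#121: 15→24, due 34, tardiness 0
#128: 24→38, due 24, tardiness 14
Sum = 0+0+0+0+14 = 14.
Difference = 27 − 14 = 13.

13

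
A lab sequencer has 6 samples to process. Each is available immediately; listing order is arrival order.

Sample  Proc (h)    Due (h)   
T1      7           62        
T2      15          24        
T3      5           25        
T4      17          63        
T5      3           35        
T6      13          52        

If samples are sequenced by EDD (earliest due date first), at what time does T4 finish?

60

EDD (increasing due date): T2 T3 T5 T6 T1 T4.
T2: 0→15
T3: 15→20
T5: 20→23
T6: 23→36
T1: 36→43
T4: 43→60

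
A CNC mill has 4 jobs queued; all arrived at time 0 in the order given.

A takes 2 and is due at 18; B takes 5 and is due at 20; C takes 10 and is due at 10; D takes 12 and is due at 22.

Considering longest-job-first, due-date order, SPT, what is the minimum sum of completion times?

LPT (decreasing processing time): D C B A.
D: 0→12
C: 12→22
B: 22→27
A: 27→29
Sum = 12+22+27+29 = 90.
EDD (increasing due date): C A B D.
C: 0→10
A: 10→12
B: 12→17
D: 17→29
Sum = 10+12+17+29 = 68.
SPT (increasing processing time): A B C D.
A: 0→2
B: 2→7
C: 7→17
D: 17→29
Sum = 2+7+17+29 = 55.
LPT 90, EDD 68, SPT 55 → minimum 55.

55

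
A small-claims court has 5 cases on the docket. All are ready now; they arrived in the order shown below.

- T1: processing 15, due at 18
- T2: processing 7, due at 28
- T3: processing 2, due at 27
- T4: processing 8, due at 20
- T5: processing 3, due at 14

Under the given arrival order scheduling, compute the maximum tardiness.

21

FIFO (arrival order): T1 T2 T3 T4 T5.
T1: 0→15, due 18, tardiness 0
T2: 15→22, due 28, tardiness 0
T3: 22→24, due 27, tardiness 0
T4: 24→32, due 20, tardiness 12
T5: 32→35, due 14, tardiness 21
Maximum = 21.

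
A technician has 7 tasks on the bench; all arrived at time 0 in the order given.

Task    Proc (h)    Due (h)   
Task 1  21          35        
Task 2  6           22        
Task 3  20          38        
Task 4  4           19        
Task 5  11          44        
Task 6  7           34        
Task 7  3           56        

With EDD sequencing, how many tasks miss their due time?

EDD (increasing due date): Task 4 Task 2 Task 6 Task 1 Task 3 Task 5 Task 7.
Task 4: 0→4, due 19, tardiness 0
Task 2: 4→10, due 22, tardiness 0
Task 6: 10→17, due 34, tardiness 0
Task 1: 17→38, due 35, tardiness 3
Task 3: 38→58, due 38, tardiness 20
Task 5: 58→69, due 44, tardiness 25
Task 7: 69→72, due 56, tardiness 16
Late tasks: 4.

4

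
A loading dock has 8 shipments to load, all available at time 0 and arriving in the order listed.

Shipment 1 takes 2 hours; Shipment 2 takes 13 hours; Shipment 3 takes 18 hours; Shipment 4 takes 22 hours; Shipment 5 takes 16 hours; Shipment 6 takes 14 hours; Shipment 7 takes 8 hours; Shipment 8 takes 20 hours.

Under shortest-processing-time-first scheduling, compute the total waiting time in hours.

287

SPT (increasing processing time): Shipment 1 Shipment 7 Shipment 2 Shipment 6 Shipment 5 Shipment 3 Shipment 8 Shipment 4.
Shipment 1: waits 0, runs 0→2
Shipment 7: waits 2, runs 2→10
Shipment 2: waits 10, runs 10→23
Shipment 6: waits 23, runs 23→37
Shipment 5: waits 37, runs 37→53
Shipment 3: waits 53, runs 53→71
Shipment 8: waits 71, runs 71→91
Shipment 4: waits 91, runs 91→113
Sum = 0+2+10+23+37+53+71+91 = 287.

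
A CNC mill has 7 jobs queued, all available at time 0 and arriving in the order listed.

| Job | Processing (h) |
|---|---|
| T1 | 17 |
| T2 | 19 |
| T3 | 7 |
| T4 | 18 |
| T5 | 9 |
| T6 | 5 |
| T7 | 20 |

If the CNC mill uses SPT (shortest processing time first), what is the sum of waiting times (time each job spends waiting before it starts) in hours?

207

SPT (increasing processing time): T6 T3 T5 T1 T4 T2 T7.
T6: waits 0, runs 0→5
T3: waits 5, runs 5→12
T5: waits 12, runs 12→21
T1: waits 21, runs 21→38
T4: waits 38, runs 38→56
T2: waits 56, runs 56→75
T7: waits 75, runs 75→95
Sum = 0+5+12+21+38+56+75 = 207.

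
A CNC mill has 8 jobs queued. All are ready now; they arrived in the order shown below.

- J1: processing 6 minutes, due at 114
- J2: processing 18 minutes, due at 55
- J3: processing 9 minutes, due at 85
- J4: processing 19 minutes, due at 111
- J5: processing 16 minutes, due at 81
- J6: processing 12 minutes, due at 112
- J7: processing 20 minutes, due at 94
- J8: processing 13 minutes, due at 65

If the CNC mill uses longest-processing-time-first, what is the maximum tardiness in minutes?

LPT (decreasing processing time): J7 J4 J2 J5 J8 J6 J3 J1.
J7: 0→20, due 94, tardiness 0
J4: 20→39, due 111, tardiness 0
J2: 39→57, due 55, tardiness 2
J5: 57→73, due 81, tardiness 0
J8: 73→86, due 65, tardiness 21
J6: 86→98, due 112, tardiness 0
J3: 98→107, due 85, tardiness 22
J1: 107→113, due 114, tardiness 0
Maximum = 22.

22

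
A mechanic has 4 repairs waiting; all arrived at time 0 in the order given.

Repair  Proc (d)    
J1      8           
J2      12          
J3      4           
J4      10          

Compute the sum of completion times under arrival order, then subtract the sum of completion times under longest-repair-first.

FIFO (arrival order): J1 J2 J3 J4.
J1: 0→8
J2: 8→20
J3: 20→24
J4: 24→34
Sum = 8+20+24+34 = 86.
LPT (decreasing processing time): J2 J4 J1 J3.
J2: 0→12
J4: 12→22
J1: 22→30
J3: 30→34
Sum = 12+22+30+34 = 98.
Difference = 86 − 98 = -12.

-12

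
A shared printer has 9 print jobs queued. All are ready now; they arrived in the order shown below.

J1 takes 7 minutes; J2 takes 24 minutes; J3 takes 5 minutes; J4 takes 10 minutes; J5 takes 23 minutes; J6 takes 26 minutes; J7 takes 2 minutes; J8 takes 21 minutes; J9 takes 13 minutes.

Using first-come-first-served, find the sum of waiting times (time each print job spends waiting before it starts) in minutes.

FIFO (arrival order): J1 J2 J3 J4 J5 J6 J7 J8 J9.
J1: waits 0, runs 0→7
J2: waits 7, runs 7→31
J3: waits 31, runs 31→36
J4: waits 36, runs 36→46
J5: waits 46, runs 46→69
J6: waits 69, runs 69→95
J7: waits 95, runs 95→97
J8: waits 97, runs 97→118
J9: waits 118, runs 118→131
Sum = 0+7+31+36+46+69+95+97+118 = 499.

499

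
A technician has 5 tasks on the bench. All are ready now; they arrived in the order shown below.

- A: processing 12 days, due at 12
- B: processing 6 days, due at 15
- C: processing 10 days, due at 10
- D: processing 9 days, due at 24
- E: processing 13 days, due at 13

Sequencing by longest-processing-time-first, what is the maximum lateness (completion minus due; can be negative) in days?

LPT (decreasing processing time): E A C D B.
E: 0→13, due 13, lateness 0
A: 13→25, due 12, lateness 13
C: 25→35, due 10, lateness 25
D: 35→44, due 24, lateness 20
B: 44→50, due 15, lateness 35
Maximum = 35.

35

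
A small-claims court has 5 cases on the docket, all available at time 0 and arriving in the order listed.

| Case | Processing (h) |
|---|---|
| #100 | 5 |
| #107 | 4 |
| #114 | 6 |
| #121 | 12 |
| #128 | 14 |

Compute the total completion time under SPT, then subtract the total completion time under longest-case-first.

SPT (increasing processing time): #107 #100 #114 #121 #128.
#107: 0→4
#100: 4→9
#114: 9→15
#121: 15→27
#128: 27→41
Sum = 4+9+15+27+41 = 96.
LPT (decreasing processing time): #128 #121 #114 #100 #107.
#128: 0→14
#121: 14→26
#114: 26→32
#100: 32→37
#107: 37→41
Sum = 14+26+32+37+41 = 150.
Difference = 96 − 150 = -54.

-54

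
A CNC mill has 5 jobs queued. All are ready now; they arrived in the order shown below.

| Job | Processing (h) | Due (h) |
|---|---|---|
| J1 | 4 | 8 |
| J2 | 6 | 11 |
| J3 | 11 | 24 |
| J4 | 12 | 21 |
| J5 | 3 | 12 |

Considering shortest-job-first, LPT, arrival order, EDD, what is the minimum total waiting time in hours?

SPT (increasing processing time): J5 J1 J2 J3 J4.
J5: waits 0, runs 0→3
J1: waits 3, runs 3→7
J2: waits 7, runs 7→13
J3: waits 13, runs 13→24
J4: waits 24, runs 24→36
Sum = 0+3+7+13+24 = 47.
LPT (decreasing processing time): J4 J3 J2 J1 J5.
J4: waits 0, runs 0→12
J3: waits 12, runs 12→23
J2: waits 23, runs 23→29
J1: waits 29, runs 29→33
J5: waits 33, runs 33→36
Sum = 0+12+23+29+33 = 97.
FIFO (arrival order): J1 J2 J3 J4 J5.
J1: waits 0, runs 0→4
J2: waits 4, runs 4→10
J3: waits 10, runs 10→21
J4: waits 21, runs 21→33
J5: waits 33, runs 33→36
Sum = 0+4+10+21+33 = 68.
EDD (increasing due date): J1 J2 J5 J4 J3.
J1: waits 0, runs 0→4
J2: waits 4, runs 4→10
J5: waits 10, runs 10→13
J4: waits 13, runs 13→25
J3: waits 25, runs 25→36
Sum = 0+4+10+13+25 = 52.
SPT 47, LPT 97, FIFO 68, EDD 52 → minimum 47.

47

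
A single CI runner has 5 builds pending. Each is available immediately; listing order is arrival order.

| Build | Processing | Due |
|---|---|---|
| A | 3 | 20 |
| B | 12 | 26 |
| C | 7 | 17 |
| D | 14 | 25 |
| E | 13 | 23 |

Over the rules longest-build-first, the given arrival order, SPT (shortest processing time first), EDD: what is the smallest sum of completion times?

LPT (decreasing processing time): D E B C A.
D: 0→14
E: 14→27
B: 27→39
C: 39→46
A: 46→49
Sum = 14+27+39+46+49 = 175.
FIFO (arrival order): A B C D E.
A: 0→3
B: 3→15
C: 15→22
D: 22→36
E: 36→49
Sum = 3+15+22+36+49 = 125.
SPT (increasing processing time): A C B E D.
A: 0→3
C: 3→10
B: 10→22
E: 22→35
D: 35→49
Sum = 3+10+22+35+49 = 119.
EDD (increasing due date): C A E D B.
C: 0→7
A: 7→10
E: 10→23
D: 23→37
B: 37→49
Sum = 7+10+23+37+49 = 126.
LPT 175, FIFO 125, SPT 119, EDD 126 → minimum 119.

119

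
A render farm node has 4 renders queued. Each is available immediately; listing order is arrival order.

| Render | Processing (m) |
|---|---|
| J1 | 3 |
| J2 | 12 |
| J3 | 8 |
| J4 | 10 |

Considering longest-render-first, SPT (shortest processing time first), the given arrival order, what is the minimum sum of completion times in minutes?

LPT (decreasing processing time): J2 J4 J3 J1.
J2: 0→12
J4: 12→22
J3: 22→30
J1: 30→33
Sum = 12+22+30+33 = 97.
SPT (increasing processing time): J1 J3 J4 J2.
J1: 0→3
J3: 3→11
J4: 11→21
J2: 21→33
Sum = 3+11+21+33 = 68.
FIFO (arrival order): J1 J2 J3 J4.
J1: 0→3
J2: 3→15
J3: 15→23
J4: 23→33
Sum = 3+15+23+33 = 74.
LPT 97, SPT 68, FIFO 74 → minimum 68.

68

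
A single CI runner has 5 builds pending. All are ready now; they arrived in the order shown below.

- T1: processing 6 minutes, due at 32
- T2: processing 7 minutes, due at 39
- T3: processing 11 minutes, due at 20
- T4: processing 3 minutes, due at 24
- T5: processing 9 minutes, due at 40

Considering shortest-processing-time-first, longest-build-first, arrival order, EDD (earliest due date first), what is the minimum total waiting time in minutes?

53

SPT (increasing processing time): T4 T1 T2 T5 T3.
T4: waits 0, runs 0→3
T1: waits 3, runs 3→9
T2: waits 9, runs 9→16
T5: waits 16, runs 16→25
T3: waits 25, runs 25→36
Sum = 0+3+9+16+25 = 53.
LPT (decreasing processing time): T3 T5 T2 T1 T4.
T3: waits 0, runs 0→11
T5: waits 11, runs 11→20
T2: waits 20, runs 20→27
T1: waits 27, runs 27→33
T4: waits 33, runs 33→36
Sum = 0+11+20+27+33 = 91.
FIFO (arrival order): T1 T2 T3 T4 T5.
T1: waits 0, runs 0→6
T2: waits 6, runs 6→13
T3: waits 13, runs 13→24
T4: waits 24, runs 24→27
T5: waits 27, runs 27→36
Sum = 0+6+13+24+27 = 70.
EDD (increasing due date): T3 T4 T1 T2 T5.
T3: waits 0, runs 0→11
T4: waits 11, runs 11→14
T1: waits 14, runs 14→20
T2: waits 20, runs 20→27
T5: waits 27, runs 27→36
Sum = 0+11+14+20+27 = 72.
SPT 53, LPT 91, FIFO 70, EDD 72 → minimum 53.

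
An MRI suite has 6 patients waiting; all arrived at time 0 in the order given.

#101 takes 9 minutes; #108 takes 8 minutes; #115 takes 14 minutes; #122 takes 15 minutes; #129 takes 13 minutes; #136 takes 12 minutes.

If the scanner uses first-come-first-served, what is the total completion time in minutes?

FIFO (arrival order): #101 #108 #115 #122 #129 #136.
#101: 0→9
#108: 9→17
#115: 17→31
#122: 31→46
#129: 46→59
#136: 59→71
Sum = 9+17+31+46+59+71 = 233.

233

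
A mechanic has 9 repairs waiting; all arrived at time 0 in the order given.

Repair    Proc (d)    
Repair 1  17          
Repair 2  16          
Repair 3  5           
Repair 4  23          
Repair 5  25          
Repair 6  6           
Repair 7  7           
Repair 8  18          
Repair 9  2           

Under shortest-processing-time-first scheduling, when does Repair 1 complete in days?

53

SPT (increasing processing time): Repair 9 Repair 3 Repair 6 Repair 7 Repair 2 Repair 1 Repair 8 Repair 4 Repair 5.
Repair 9: 0→2
Repair 3: 2→7
Repair 6: 7→13
Repair 7: 13→20
Repair 2: 20→36
Repair 1: 36→53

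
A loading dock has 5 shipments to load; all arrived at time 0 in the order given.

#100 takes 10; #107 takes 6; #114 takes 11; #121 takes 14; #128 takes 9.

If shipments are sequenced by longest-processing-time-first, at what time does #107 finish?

50

LPT (decreasing processing time): #121 #114 #100 #128 #107.
#121: 0→14
#114: 14→25
#100: 25→35
#128: 35→44
#107: 44→50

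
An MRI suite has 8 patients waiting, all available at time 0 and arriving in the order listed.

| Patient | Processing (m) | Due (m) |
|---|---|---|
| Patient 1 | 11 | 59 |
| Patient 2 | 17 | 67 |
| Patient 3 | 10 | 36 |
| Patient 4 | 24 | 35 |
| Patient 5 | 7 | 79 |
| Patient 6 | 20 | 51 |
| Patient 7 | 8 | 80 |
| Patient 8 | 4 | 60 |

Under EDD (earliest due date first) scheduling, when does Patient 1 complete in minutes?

EDD (increasing due date): Patient 4 Patient 3 Patient 6 Patient 1 Patient 8 Patient 2 Patient 5 Patient 7.
Patient 4: 0→24
Patient 3: 24→34
Patient 6: 34→54
Patient 1: 54→65

65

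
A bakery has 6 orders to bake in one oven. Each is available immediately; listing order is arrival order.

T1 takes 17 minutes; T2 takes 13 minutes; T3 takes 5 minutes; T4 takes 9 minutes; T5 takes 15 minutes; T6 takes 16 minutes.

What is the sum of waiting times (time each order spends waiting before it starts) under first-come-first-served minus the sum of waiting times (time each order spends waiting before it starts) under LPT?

-44

FIFO (arrival order): T1 T2 T3 T4 T5 T6.
T1: waits 0, runs 0→17
T2: waits 17, runs 17→30
T3: waits 30, runs 30→35
T4: waits 35, runs 35→44
T5: waits 44, runs 44→59
T6: waits 59, runs 59→75
Sum = 0+17+30+35+44+59 = 185.
LPT (decreasing processing time): T1 T6 T5 T2 T4 T3.
T1: waits 0, runs 0→17
T6: waits 17, runs 17→33
T5: waits 33, runs 33→48
T2: waits 48, runs 48→61
T4: waits 61, runs 61→70
T3: waits 70, runs 70→75
Sum = 0+17+33+48+61+70 = 229.
Difference = 185 − 229 = -44.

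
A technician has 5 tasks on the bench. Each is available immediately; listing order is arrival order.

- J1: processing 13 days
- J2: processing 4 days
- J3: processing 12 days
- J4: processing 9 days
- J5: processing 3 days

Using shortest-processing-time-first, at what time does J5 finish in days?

3

SPT (increasing processing time): J5 J2 J4 J3 J1.
J5: 0→3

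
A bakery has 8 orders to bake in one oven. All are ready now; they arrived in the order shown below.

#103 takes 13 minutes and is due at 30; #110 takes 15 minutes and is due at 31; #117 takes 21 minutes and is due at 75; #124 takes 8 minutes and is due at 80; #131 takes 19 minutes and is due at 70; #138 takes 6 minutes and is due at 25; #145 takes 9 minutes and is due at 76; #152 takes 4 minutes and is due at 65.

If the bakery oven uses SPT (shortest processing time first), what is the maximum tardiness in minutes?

SPT (increasing processing time): #152 #138 #124 #145 #103 #110 #131 #117.
#152: 0→4, due 65, tardiness 0
#138: 4→10, due 25, tardiness 0
#124: 10→18, due 80, tardiness 0
#145: 18→27, due 76, tardiness 0
#103: 27→40, due 30, tardiness 10
#110: 40→55, due 31, tardiness 24
#131: 55→74, due 70, tardiness 4
#117: 74→95, due 75, tardiness 20
Maximum = 24.

24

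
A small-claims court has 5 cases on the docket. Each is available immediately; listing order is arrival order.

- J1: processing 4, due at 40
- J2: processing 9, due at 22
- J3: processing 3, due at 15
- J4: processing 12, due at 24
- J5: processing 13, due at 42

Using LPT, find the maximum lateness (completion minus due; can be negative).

26

LPT (decreasing processing time): J5 J4 J2 J1 J3.
J5: 0→13, due 42, lateness -29
J4: 13→25, due 24, lateness 1
J2: 25→34, due 22, lateness 12
J1: 34→38, due 40, lateness -2
J3: 38→41, due 15, lateness 26
Maximum = 26.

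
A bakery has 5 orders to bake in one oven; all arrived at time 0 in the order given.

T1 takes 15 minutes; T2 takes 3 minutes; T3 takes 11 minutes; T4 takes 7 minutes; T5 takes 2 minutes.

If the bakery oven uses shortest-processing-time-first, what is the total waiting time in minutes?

42

SPT (increasing processing time): T5 T2 T4 T3 T1.
T5: waits 0, runs 0→2
T2: waits 2, runs 2→5
T4: waits 5, runs 5→12
T3: waits 12, runs 12→23
T1: waits 23, runs 23→38
Sum = 0+2+5+12+23 = 42.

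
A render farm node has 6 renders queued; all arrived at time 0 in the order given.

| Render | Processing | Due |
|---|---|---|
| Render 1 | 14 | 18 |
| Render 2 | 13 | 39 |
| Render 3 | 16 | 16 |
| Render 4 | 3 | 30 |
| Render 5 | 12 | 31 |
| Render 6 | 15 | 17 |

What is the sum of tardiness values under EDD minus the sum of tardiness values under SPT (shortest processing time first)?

EDD (increasing due date): Render 3 Render 6 Render 1 Render 4 Render 5 Render 2.
Render 3: 0→16, due 16, tardiness 0
Render 6: 16→31, due 17, tardiness 14
Render 1: 31→45, due 18, tardiness 27
Render 4: 45→48, due 30, tardiness 18
Render 5: 48→60, due 31, tardiness 29
Render 2: 60→73, due 39, tardiness 34
Sum = 0+14+27+18+29+34 = 122.
SPT (increasing processing time): Render 4 Render 5 Render 2 Render 1 Render 6 Render 3.
Render 4: 0→3, due 30, tardiness 0
Render 5: 3→15, due 31, tardiness 0
Render 2: 15→28, due 39, tardiness 0
Render 1: 28→42, due 18, tardiness 24
Render 6: 42→57, due 17, tardiness 40
Render 3: 57→73, due 16, tardiness 57
Sum = 0+0+0+24+40+57 = 121.
Difference = 122 − 121 = 1.

1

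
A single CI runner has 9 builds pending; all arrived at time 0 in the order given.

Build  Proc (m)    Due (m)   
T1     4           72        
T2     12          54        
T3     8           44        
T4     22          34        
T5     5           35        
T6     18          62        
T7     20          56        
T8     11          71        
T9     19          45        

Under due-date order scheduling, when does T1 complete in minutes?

119

EDD (increasing due date): T4 T5 T3 T9 T2 T7 T6 T8 T1.
T4: 0→22
T5: 22→27
T3: 27→35
T9: 35→54
T2: 54→66
T7: 66→86
T6: 86→104
T8: 104→115
T1: 115→119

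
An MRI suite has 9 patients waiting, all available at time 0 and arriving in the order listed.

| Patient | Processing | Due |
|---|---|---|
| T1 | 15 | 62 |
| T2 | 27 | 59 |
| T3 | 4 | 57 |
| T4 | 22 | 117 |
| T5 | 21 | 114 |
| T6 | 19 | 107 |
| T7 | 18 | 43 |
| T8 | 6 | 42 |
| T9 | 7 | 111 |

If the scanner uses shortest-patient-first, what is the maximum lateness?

80

SPT (increasing processing time): T3 T8 T9 T1 T7 T6 T5 T4 T2.
T3: 0→4, due 57, lateness -53
T8: 4→10, due 42, lateness -32
T9: 10→17, due 111, lateness -94
T1: 17→32, due 62, lateness -30
T7: 32→50, due 43, lateness 7
T6: 50→69, due 107, lateness -38
T5: 69→90, due 114, lateness -24
T4: 90→112, due 117, lateness -5
T2: 112→139, due 59, lateness 80
Maximum = 80.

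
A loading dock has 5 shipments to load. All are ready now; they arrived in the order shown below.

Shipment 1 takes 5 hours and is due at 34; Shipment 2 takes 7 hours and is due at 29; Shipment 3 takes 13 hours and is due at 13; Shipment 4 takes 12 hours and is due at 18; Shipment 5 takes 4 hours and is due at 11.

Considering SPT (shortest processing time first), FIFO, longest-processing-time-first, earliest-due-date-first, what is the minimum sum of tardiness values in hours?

SPT (increasing processing time): Shipment 5 Shipment 1 Shipment 2 Shipment 4 Shipment 3.
Shipment 5: 0→4, due 11, tardiness 0
Shipment 1: 4→9, due 34, tardiness 0
Shipment 2: 9→16, due 29, tardiness 0
Shipment 4: 16→28, due 18, tardiness 10
Shipment 3: 28→41, due 13, tardiness 28
Sum = 0+0+0+10+28 = 38.
FIFO (arrival order): Shipment 1 Shipment 2 Shipment 3 Shipment 4 Shipment 5.
Shipment 1: 0→5, due 34, tardiness 0
Shipment 2: 5→12, due 29, tardiness 0
Shipment 3: 12→25, due 13, tardiness 12
Shipment 4: 25→37, due 18, tardiness 19
Shipment 5: 37→41, due 11, tardiness 30
Sum = 0+0+12+19+30 = 61.
LPT (decreasing processing time): Shipment 3 Shipment 4 Shipment 2 Shipment 1 Shipment 5.
Shipment 3: 0→13, due 13, tardiness 0
Shipment 4: 13→25, due 18, tardiness 7
Shipment 2: 25→32, due 29, tardiness 3
Shipment 1: 32→37, due 34, tardiness 3
Shipment 5: 37→41, due 11, tardiness 30
Sum = 0+7+3+3+30 = 43.
EDD (increasing due date): Shipment 5 Shipment 3 Shipment 4 Shipment 2 Shipment 1.
Shipment 5: 0→4, due 11, tardiness 0
Shipment 3: 4→17, due 13, tardiness 4
Shipment 4: 17→29, due 18, tardiness 11
Shipment 2: 29→36, due 29, tardiness 7
Shipment 1: 36→41, due 34, tardiness 7
Sum = 0+4+11+7+7 = 29.
SPT 38, FIFO 61, LPT 43, EDD 29 → minimum 29.

29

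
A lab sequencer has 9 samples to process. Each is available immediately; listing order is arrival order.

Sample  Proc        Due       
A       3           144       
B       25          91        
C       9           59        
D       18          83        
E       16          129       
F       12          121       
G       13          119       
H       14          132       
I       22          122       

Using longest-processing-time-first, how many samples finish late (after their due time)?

1

LPT (decreasing processing time): B I D E H G F C A.
B: 0→25, due 91, tardiness 0
I: 25→47, due 122, tardiness 0
D: 47→65, due 83, tardiness 0
E: 65→81, due 129, tardiness 0
H: 81→95, due 132, tardiness 0
G: 95→108, due 119, tardiness 0
F: 108→120, due 121, tardiness 0
C: 120→129, due 59, tardiness 70
A: 129→132, due 144, tardiness 0
Late samples: 1.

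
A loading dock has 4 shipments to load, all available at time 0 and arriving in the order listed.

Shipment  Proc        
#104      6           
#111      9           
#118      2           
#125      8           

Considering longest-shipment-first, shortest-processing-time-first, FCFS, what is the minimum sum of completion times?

LPT (decreasing processing time): #111 #125 #104 #118.
#111: 0→9
#125: 9→17
#104: 17→23
#118: 23→25
Sum = 9+17+23+25 = 74.
SPT (increasing processing time): #118 #104 #125 #111.
#118: 0→2
#104: 2→8
#125: 8→16
#111: 16→25
Sum = 2+8+16+25 = 51.
FIFO (arrival order): #104 #111 #118 #125.
#104: 0→6
#111: 6→15
#118: 15→17
#125: 17→25
Sum = 6+15+17+25 = 63.
LPT 74, SPT 51, FIFO 63 → minimum 51.

51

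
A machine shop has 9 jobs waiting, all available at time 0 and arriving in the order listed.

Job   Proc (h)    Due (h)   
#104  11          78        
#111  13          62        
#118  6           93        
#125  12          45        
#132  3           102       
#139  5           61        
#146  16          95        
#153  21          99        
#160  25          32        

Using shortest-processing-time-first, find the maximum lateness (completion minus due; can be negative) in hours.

SPT (increasing processing time): #132 #139 #118 #104 #125 #111 #146 #153 #160.
#132: 0→3, due 102, lateness -99
#139: 3→8, due 61, lateness -53
#118: 8→14, due 93, lateness -79
#104: 14→25, due 78, lateness -53
#125: 25→37, due 45, lateness -8
#111: 37→50, due 62, lateness -12
#146: 50→66, due 95, lateness -29
#153: 66→87, due 99, lateness -12
#160: 87→112, due 32, lateness 80
Maximum = 80.

80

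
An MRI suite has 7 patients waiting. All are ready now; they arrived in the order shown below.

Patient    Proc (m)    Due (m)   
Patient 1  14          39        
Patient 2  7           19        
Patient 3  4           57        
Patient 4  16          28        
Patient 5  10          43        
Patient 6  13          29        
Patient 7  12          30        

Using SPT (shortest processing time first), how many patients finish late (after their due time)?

4

SPT (increasing processing time): Patient 3 Patient 2 Patient 5 Patient 7 Patient 6 Patient 1 Patient 4.
Patient 3: 0→4, due 57, tardiness 0
Patient 2: 4→11, due 19, tardiness 0
Patient 5: 11→21, due 43, tardiness 0
Patient 7: 21→33, due 30, tardiness 3
Patient 6: 33→46, due 29, tardiness 17
Patient 1: 46→60, due 39, tardiness 21
Patient 4: 60→76, due 28, tardiness 48
Late patients: 4.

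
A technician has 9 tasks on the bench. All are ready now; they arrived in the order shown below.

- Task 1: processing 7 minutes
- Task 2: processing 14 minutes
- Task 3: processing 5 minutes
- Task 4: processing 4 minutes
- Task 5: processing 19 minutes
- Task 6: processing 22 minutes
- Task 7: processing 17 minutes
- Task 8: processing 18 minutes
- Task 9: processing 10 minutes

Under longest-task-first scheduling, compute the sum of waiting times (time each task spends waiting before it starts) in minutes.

607

LPT (decreasing processing time): Task 6 Task 5 Task 8 Task 7 Task 2 Task 9 Task 1 Task 3 Task 4.
Task 6: waits 0, runs 0→22
Task 5: waits 22, runs 22→41
Task 8: waits 41, runs 41→59
Task 7: waits 59, runs 59→76
Task 2: waits 76, runs 76→90
Task 9: waits 90, runs 90→100
Task 1: waits 100, runs 100→107
Task 3: waits 107, runs 107→112
Task 4: waits 112, runs 112→116
Sum = 0+22+41+59+76+90+100+107+112 = 607.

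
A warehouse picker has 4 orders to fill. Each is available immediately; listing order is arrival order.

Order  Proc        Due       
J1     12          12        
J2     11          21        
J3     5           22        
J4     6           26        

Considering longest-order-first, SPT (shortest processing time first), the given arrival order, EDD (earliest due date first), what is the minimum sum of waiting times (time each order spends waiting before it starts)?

38

LPT (decreasing processing time): J1 J2 J4 J3.
J1: waits 0, runs 0→12
J2: waits 12, runs 12→23
J4: waits 23, runs 23→29
J3: waits 29, runs 29→34
Sum = 0+12+23+29 = 64.
SPT (increasing processing time): J3 J4 J2 J1.
J3: waits 0, runs 0→5
J4: waits 5, runs 5→11
J2: waits 11, runs 11→22
J1: waits 22, runs 22→34
Sum = 0+5+11+22 = 38.
FIFO (arrival order): J1 J2 J3 J4.
J1: waits 0, runs 0→12
J2: waits 12, runs 12→23
J3: waits 23, runs 23→28
J4: waits 28, runs 28→34
Sum = 0+12+23+28 = 63.
EDD (increasing due date): J1 J2 J3 J4.
J1: waits 0, runs 0→12
J2: waits 12, runs 12→23
J3: waits 23, runs 23→28
J4: waits 28, runs 28→34
Sum = 0+12+23+28 = 63.
LPT 64, SPT 38, FIFO 63, EDD 63 → minimum 38.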